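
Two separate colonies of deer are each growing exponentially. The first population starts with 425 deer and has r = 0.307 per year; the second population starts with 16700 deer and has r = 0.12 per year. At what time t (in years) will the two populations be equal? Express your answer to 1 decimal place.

Set 425·e^(0.307t) = 16700·e^(0.12t).
e^((0.307 − 0.12)t) = 16700/425 → e^(0.187·t) = 39.294.
0.187·t = ln(39.294) = 3.6711, so t = 3.6711/0.187 = 19.631.

19.6 years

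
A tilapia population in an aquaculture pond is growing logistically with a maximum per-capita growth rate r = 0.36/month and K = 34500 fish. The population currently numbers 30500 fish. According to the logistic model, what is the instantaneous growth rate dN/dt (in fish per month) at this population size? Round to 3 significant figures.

dN/dt = rN(1 − N/K) = 0.36 × 30500 × (1 − 30500/34500).
1 − 30500/34500 = 0.11594; dN/dt = 0.36 × 30500 × 0.11594 = 1273.

1270 fish per month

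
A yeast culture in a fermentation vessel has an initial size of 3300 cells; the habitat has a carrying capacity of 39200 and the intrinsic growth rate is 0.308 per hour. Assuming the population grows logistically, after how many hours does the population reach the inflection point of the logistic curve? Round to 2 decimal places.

7.75 hours

Logistic growth is fastest at N = K/2 = 19600.
A = (K − N₀)/N₀ = 10.879. Set K/(1 + A·e^(−rt)) = K/2 → A·e^(−rt) = 1.
e^(−0.308t) = 1/10.879 = 0.091922, so t = ln(10.879)/0.308 = 2.3868/0.308 = 7.7494.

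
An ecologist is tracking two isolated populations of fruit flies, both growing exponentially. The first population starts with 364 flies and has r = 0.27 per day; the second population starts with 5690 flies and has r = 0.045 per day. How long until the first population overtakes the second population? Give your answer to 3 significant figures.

12.2 days

Set 364·e^(0.27t) = 5690·e^(0.045t).
e^((0.27 − 0.045)t) = 5690/364 → e^(0.225·t) = 15.632.
0.225·t = ln(15.632) = 2.7493, so t = 2.7493/0.225 = 12.219.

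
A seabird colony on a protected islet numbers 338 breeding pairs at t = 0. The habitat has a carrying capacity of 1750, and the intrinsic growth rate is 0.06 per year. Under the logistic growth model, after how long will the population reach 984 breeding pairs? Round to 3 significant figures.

28.0 years

A = (K − N₀)/N₀ = (1750 − 338)/338 = 4.1775.
Solve 1750/(1 + 4.1775·e^(−0.06t)) = 984: 1 + 4.1775·e^(−0.06t) = 1.7785, so e^(−0.06t) = 0.186344.
−0.06·t = ln(0.186344) = -1.6802, so t = 1.6802/0.06 = 28.003.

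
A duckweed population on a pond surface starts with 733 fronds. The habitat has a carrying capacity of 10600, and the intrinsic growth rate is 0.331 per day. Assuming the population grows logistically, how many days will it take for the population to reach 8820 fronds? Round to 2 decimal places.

A = (K − N₀)/N₀ = (10600 − 733)/733 = 13.461.
Solve 10600/(1 + 13.461·e^(−0.331t)) = 8820: 1 + 13.461·e^(−0.331t) = 1.2018, so e^(−0.331t) = 0.0149924.
−0.331·t = ln(0.0149924) = -4.2002, so t = 4.2002/0.331 = 12.689.

12.69 days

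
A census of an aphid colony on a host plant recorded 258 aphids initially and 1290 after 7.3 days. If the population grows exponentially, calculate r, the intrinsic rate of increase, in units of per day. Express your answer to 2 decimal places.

0.22 per day

From N(t) = N₀·e^(rt): e^(r·7.3) = 1290/258 = 5.
r·7.3 = ln(5) = 1.6094, so r = 1.6094/7.3 = 0.22047.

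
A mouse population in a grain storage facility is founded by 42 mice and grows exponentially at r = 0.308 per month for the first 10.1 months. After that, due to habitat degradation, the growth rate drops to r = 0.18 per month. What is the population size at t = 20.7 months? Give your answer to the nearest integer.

Phase 1: N(10.1) = 42·e^(0.308×10.1) = 42·e^3.111 = 942.438.
Phase 2 runs for 20.7 − 10.1 = 10.6 months at r = 0.18.
N(20.7) = 942.438·e^(0.18×10.6) = 942.438·e^1.908 = 6351.65.

6352 mice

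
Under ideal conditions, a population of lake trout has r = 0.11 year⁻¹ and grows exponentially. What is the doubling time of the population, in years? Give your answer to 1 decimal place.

Doubling time t_d = ln(2)/r = 0.6931/0.11 = 6.3013.

6.3 years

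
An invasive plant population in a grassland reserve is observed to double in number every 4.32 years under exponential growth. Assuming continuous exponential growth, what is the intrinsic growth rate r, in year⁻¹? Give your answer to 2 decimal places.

0.16 per year

r = ln(2)/t_d = 0.6931/4.32 = 0.16045.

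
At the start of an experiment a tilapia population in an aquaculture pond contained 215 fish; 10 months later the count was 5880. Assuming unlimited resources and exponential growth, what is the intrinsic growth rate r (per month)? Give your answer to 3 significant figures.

From N(t) = N₀·e^(rt): e^(r·10) = 5880/215 = 27.349.
r·10 = ln(27.349) = 3.3087, so r = 3.3087/10 = 0.33087.

0.331 per month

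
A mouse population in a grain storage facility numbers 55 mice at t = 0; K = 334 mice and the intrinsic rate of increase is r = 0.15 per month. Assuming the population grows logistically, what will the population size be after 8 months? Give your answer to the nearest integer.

132 mice

A = (K − N₀)/N₀ = (334 − 55)/55 = 5.0727.
N(t) = K/(1 + A·e^(−rt)) = 334/(1 + 5.0727×e^(−0.15×8)).
e^(−1.2) = 0.30119; denominator = 1 + 5.0727×0.30119 = 2.5279.
N = 334/2.5279 = 132.127.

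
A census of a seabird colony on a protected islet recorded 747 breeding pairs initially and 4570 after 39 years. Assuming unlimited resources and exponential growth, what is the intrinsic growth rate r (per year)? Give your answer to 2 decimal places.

From N(t) = N₀·e^(rt): e^(r·39) = 4570/747 = 6.1178.
r·39 = ln(6.1178) = 1.8112, so r = 1.8112/39 = 0.046441.

0.05 per year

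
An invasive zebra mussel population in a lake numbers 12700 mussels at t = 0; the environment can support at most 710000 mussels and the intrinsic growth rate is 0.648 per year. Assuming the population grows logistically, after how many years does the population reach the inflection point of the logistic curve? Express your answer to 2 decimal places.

Logistic growth is fastest at N = K/2 = 355000.
A = (K − N₀)/N₀ = 54.906. Set K/(1 + A·e^(−rt)) = K/2 → A·e^(−rt) = 1.
e^(−0.648t) = 1/54.906 = 0.0182131, so t = ln(54.906)/0.648 = 4.0056/0.648 = 6.1815.

6.18 years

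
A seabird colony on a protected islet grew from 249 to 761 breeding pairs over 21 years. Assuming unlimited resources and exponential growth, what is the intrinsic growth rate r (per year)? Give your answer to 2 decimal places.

From N(t) = N₀·e^(rt): e^(r·21) = 761/249 = 3.0562.
r·21 = ln(3.0562) = 1.1172, so r = 1.1172/21 = 0.053199.

0.05 per year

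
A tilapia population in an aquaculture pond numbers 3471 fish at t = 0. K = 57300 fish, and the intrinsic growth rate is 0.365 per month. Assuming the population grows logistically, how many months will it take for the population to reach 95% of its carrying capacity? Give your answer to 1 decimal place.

15.6 months

A = (K − N₀)/N₀ = (57300 − 3471)/3471 = 15.508.
Solve 57300/(1 + 15.508·e^(−0.365t)) = 54435: 1 + 15.508·e^(−0.365t) = 1.0526, so e^(−0.365t) = 0.00339379.
−0.365·t = ln(0.00339379) = -5.6858, so t = 5.6858/0.365 = 15.578.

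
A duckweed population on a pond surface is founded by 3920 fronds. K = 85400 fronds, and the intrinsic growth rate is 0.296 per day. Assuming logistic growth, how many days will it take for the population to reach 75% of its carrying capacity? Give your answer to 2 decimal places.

A = (K − N₀)/N₀ = (85400 − 3920)/3920 = 20.786.
Solve 85400/(1 + 20.786·e^(−0.296t)) = 64050: 1 + 20.786·e^(−0.296t) = 1.3333, so e^(−0.296t) = 0.0160367.
−0.296·t = ln(0.0160367) = -4.1329, so t = 4.1329/0.296 = 13.962.

13.96 days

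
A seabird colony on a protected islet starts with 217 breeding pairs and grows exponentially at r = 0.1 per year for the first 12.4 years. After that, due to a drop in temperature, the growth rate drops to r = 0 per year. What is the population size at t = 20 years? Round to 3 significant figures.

Phase 1: N(12.4) = 217·e^(0.1×12.4) = 217·e^1.24 = 749.868.
Phase 2 runs for 20 − 12.4 = 7.6 years at r = 0.
N(20) = 749.868·e^(0×7.6) = 749.868·e^0 = 749.868.

750 breeding pairs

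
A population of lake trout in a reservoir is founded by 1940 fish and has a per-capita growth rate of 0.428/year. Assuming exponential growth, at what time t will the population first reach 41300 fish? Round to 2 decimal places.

7.15 years

Set N₀·e^(rt) = 41300: e^(0.428·t) = 41300/1940 = 21.289.
0.428·t = ln(21.289) = 3.0582, so t = 3.0582/0.428 = 7.1453.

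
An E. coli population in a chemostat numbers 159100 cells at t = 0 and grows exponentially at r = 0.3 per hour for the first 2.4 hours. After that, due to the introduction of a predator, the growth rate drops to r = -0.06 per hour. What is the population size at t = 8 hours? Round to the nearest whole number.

Phase 1: N(2.4) = 159100·e^(0.3×2.4) = 159100·e^0.72 = 326860.
Phase 2 runs for 8 − 2.4 = 5.6 hours at r = -0.06.
N(8) = 326860·e^(-0.06×5.6) = 326860·e^-0.336 = 233582.

233582 cells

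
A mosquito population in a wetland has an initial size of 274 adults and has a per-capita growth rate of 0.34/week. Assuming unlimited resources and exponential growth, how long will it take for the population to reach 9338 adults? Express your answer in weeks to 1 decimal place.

Set N₀·e^(rt) = 9338: e^(0.34·t) = 9338/274 = 34.08.
0.34·t = ln(34.08) = 3.5287, so t = 3.5287/0.34 = 10.379.

10.4 weeks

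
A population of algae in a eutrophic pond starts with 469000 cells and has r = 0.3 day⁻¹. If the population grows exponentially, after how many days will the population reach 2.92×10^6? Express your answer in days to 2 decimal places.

6.10 days

Set N₀·e^(rt) = 2.92×10^6: e^(0.3·t) = 2.92×10^6/469000 = 6.226.
0.3·t = ln(6.226) = 1.8287, so t = 1.8287/0.3 = 6.0958.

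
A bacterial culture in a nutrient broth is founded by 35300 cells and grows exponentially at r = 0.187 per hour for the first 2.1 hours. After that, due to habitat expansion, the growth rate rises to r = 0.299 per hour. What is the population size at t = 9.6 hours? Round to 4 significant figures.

492300 cells

Phase 1: N(2.1) = 35300·e^(0.187×2.1) = 35300·e^0.3927 = 52278.4.
Phase 2 runs for 9.6 − 2.1 = 7.5 hours at r = 0.299.
N(9.6) = 52278.4·e^(0.299×7.5) = 52278.4·e^2.242 = 492297.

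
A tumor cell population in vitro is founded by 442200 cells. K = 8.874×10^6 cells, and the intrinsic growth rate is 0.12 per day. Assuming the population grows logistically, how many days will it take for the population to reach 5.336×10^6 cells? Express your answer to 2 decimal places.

27.99 days

A = (K − N₀)/N₀ = (8.874×10^6 − 442200)/442200 = 19.068.
Solve 8.874×10^6/(1 + 19.068·e^(−0.12t)) = 5.336×10^6: 1 + 19.068·e^(−0.12t) = 1.663, so e^(−0.12t) = 0.0347729.
−0.12·t = ln(0.0347729) = -3.3589, so t = 3.3589/0.12 = 27.991.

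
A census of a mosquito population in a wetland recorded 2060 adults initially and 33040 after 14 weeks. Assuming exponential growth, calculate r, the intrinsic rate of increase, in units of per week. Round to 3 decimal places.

From N(t) = N₀·e^(rt): e^(r·14) = 33040/2060 = 16.039.
r·14 = ln(16.039) = 2.775, so r = 2.775/14 = 0.19822.

0.198 per week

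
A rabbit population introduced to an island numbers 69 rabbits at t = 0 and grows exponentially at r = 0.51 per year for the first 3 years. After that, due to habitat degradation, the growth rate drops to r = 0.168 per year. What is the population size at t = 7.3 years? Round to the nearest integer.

Phase 1: N(3) = 69·e^(0.51×3) = 69·e^1.53 = 318.654.
Phase 2 runs for 7.3 − 3 = 4.3 years at r = 0.168.
N(7.3) = 318.654·e^(0.168×4.3) = 318.654·e^0.7224 = 656.227.

656 rabbits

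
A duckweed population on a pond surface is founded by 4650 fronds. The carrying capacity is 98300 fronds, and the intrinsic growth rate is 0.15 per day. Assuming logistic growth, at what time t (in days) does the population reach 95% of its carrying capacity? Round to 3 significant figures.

A = (K − N₀)/N₀ = (98300 − 4650)/4650 = 20.14.
Solve 98300/(1 + 20.14·e^(−0.15t)) = 93385: 1 + 20.14·e^(−0.15t) = 1.0526, so e^(−0.15t) = 0.00261331.
−0.15·t = ln(0.00261331) = -5.9471, so t = 5.9471/0.15 = 39.648.

39.6 days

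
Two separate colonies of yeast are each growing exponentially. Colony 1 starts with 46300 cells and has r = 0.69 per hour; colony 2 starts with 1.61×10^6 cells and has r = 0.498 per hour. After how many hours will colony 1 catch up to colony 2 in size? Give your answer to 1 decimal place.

Set 46300·e^(0.69t) = 1.61×10^6·e^(0.498t).
e^((0.69 − 0.498)t) = 1.61×10^6/46300 → e^(0.192·t) = 34.773.
0.192·t = ln(34.773) = 3.5488, so t = 3.5488/0.192 = 18.484.

18.5 hours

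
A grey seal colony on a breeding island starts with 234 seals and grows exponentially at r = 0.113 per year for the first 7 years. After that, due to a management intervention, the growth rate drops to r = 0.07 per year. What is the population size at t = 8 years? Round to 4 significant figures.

Phase 1: N(7) = 234·e^(0.113×7) = 234·e^0.791 = 516.111.
Phase 2 runs for 8 − 7 = 1 years at r = 0.07.
N(8) = 516.111·e^(0.07×1) = 516.111·e^0.07 = 553.533.

553.5 seals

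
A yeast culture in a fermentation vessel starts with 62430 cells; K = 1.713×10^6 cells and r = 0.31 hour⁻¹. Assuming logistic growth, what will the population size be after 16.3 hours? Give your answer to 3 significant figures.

1470000 cells

A = (K − N₀)/N₀ = (1.713×10^6 − 62430)/62430 = 26.439.
N(t) = K/(1 + A·e^(−rt)) = 1.713×10^6/(1 + 26.439×e^(−0.31×16.3)).
e^(−5.053) = 0.0063901; denominator = 1 + 26.439×0.0063901 = 1.1689.
N = 1.713×10^6/1.1689 = 1.465421×10^6.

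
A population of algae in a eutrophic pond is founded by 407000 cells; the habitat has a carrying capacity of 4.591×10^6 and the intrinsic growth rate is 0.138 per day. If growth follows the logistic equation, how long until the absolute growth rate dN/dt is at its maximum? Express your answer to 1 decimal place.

Logistic growth is fastest at N = K/2 = 2.2955×10^6.
A = (K − N₀)/N₀ = 10.28. Set K/(1 + A·e^(−rt)) = K/2 → A·e^(−rt) = 1.
e^(−0.138t) = 1/10.28 = 0.0972753, so t = ln(10.28)/0.138 = 2.3302/0.138 = 16.886.

16.9 days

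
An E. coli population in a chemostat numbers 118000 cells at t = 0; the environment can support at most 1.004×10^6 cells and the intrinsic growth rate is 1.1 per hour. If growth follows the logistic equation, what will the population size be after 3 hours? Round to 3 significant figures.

786000 cells

A = (K − N₀)/N₀ = (1.004×10^6 − 118000)/118000 = 7.5085.
N(t) = K/(1 + A·e^(−rt)) = 1.004×10^6/(1 + 7.5085×e^(−1.1×3)).
e^(−3.3) = 0.036883; denominator = 1 + 7.5085×0.036883 = 1.2769.
N = 1.004×10^6/1.2769 = 786257.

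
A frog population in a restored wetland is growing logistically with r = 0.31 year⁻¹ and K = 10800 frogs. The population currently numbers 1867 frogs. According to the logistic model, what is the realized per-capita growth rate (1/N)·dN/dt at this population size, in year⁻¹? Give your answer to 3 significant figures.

(1/N)·dN/dt = r(1 − N/K) = 0.31 × (1 − 1867/10800).
= 0.31 × 0.82713 = 0.25641.

0.256 per year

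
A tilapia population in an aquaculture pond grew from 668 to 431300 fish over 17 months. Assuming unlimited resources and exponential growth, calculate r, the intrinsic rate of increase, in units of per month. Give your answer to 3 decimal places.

From N(t) = N₀·e^(rt): e^(r·17) = 431300/668 = 645.66.
r·17 = ln(645.66) = 6.4703, so r = 6.4703/17 = 0.3806.

0.381 per month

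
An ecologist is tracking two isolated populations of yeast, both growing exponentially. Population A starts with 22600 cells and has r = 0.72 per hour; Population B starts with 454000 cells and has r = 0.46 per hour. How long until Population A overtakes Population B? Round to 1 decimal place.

11.5 hours

Set 22600·e^(0.72t) = 454000·e^(0.46t).
e^((0.72 − 0.46)t) = 454000/22600 → e^(0.26·t) = 20.088.
0.26·t = ln(20.088) = 3.0001, so t = 3.0001/0.26 = 11.539.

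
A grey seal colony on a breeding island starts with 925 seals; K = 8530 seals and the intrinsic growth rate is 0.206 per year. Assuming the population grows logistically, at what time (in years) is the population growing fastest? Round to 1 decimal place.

Logistic growth is fastest at N = K/2 = 4265.
A = (K − N₀)/N₀ = 8.2216. Set K/(1 + A·e^(−rt)) = K/2 → A·e^(−rt) = 1.
e^(−0.206t) = 1/8.2216 = 0.121631, so t = ln(8.2216)/0.206 = 2.1068/0.206 = 10.227.

10.2 years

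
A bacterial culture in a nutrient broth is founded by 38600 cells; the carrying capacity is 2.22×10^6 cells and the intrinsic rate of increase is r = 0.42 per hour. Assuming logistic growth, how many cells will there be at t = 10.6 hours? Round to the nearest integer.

A = (K − N₀)/N₀ = (2.22×10^6 − 38600)/38600 = 56.513.
N(t) = K/(1 + A·e^(−rt)) = 2.22×10^6/(1 + 56.513×e^(−0.42×10.6)).
e^(−4.452) = 0.011655; denominator = 1 + 56.513×0.011655 = 1.6587.
N = 2.22×10^6/1.6587 = 1.33842×10^6.

1338420 cells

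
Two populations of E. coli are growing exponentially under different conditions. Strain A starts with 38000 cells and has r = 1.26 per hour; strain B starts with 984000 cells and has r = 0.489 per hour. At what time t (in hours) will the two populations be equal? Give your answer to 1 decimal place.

4.2 hours

Set 38000·e^(1.26t) = 984000·e^(0.489t).
e^((1.26 − 0.489)t) = 984000/38000 → e^(0.771·t) = 25.895.
0.771·t = ln(25.895) = 3.254, so t = 3.254/0.771 = 4.2205.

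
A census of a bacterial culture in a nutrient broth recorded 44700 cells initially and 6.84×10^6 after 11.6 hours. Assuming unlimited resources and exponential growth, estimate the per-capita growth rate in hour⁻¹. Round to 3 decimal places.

0.434 per hour

From N(t) = N₀·e^(rt): e^(r·11.6) = 6.84×10^6/44700 = 153.02.
r·11.6 = ln(153.02) = 5.0306, so r = 5.0306/11.6 = 0.43367.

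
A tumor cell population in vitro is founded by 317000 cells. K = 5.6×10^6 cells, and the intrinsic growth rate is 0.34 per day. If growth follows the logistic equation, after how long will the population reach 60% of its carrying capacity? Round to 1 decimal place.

A = (K − N₀)/N₀ = (5.6×10^6 − 317000)/317000 = 16.666.
Solve 5.6×10^6/(1 + 16.666·e^(−0.34t)) = 3.36×10^6: 1 + 16.666·e^(−0.34t) = 1.6667, so e^(−0.34t) = 0.0400025.
−0.34·t = ln(0.0400025) = -3.2188, so t = 3.2188/0.34 = 9.4671.

9.5 days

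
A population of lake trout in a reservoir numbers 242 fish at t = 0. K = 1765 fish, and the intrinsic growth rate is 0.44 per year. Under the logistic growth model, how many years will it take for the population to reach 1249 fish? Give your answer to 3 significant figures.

A = (K − N₀)/N₀ = (1765 − 242)/242 = 6.2934.
Solve 1765/(1 + 6.2934·e^(−0.44t)) = 1249: 1 + 6.2934·e^(−0.44t) = 1.4131, so e^(−0.44t) = 0.0656452.
−0.44·t = ln(0.0656452) = -2.7235, so t = 2.7235/0.44 = 6.1898.

6.19 years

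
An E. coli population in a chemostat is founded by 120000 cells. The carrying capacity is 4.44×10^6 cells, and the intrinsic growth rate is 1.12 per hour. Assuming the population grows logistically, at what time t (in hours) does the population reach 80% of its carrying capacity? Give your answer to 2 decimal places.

A = (K − N₀)/N₀ = (4.44×10^6 − 120000)/120000 = 36.
Solve 4.44×10^6/(1 + 36·e^(−1.12t)) = 3.552×10^6: 1 + 36·e^(−1.12t) = 1.25, so e^(−1.12t) = 0.00694444.
−1.12·t = ln(0.00694444) = -4.9698, so t = 4.9698/1.12 = 4.4373.

4.44 hours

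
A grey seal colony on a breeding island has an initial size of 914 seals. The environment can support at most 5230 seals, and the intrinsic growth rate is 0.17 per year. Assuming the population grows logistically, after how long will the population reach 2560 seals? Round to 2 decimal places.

A = (K − N₀)/N₀ = (5230 − 914)/914 = 4.7221.
Solve 5230/(1 + 4.7221·e^(−0.17t)) = 2560: 1 + 4.7221·e^(−0.17t) = 2.043, so e^(−0.17t) = 0.22087.
−0.17·t = ln(0.22087) = -1.5102, so t = 1.5102/0.17 = 8.8834.

8.88 years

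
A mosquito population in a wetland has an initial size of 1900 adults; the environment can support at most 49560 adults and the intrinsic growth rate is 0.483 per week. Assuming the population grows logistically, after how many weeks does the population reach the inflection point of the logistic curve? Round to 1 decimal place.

6.7 weeks

Logistic growth is fastest at N = K/2 = 24780.
A = (K − N₀)/N₀ = 25.084. Set K/(1 + A·e^(−rt)) = K/2 → A·e^(−rt) = 1.
e^(−0.483t) = 1/25.084 = 0.0398657, so t = ln(25.084)/0.483 = 3.2222/0.483 = 6.6713.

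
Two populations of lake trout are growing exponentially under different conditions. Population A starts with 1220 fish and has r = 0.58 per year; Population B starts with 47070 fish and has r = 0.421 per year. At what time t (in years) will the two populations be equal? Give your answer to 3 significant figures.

23.0 years

Set 1220·e^(0.58t) = 47070·e^(0.421t).
e^((0.58 − 0.421)t) = 47070/1220 → e^(0.159·t) = 38.582.
0.159·t = ln(38.582) = 3.6528, so t = 3.6528/0.159 = 22.973.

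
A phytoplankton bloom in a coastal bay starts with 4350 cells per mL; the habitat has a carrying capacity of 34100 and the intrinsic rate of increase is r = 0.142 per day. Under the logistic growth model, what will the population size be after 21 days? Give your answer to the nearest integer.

A = (K − N₀)/N₀ = (34100 − 4350)/4350 = 6.8391.
N(t) = K/(1 + A·e^(−rt)) = 34100/(1 + 6.8391×e^(−0.142×21)).
e^(−2.982) = 0.050691; denominator = 1 + 6.8391×0.050691 = 1.3467.
N = 34100/1.3467 = 25321.5.

25321 cells per mL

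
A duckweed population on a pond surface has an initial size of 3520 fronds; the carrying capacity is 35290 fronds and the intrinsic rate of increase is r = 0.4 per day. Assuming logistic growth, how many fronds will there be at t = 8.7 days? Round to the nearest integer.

A = (K − N₀)/N₀ = (35290 − 3520)/3520 = 9.0256.
N(t) = K/(1 + A·e^(−rt)) = 35290/(1 + 9.0256×e^(−0.4×8.7)).
e^(−3.48) = 0.030807; denominator = 1 + 9.0256×0.030807 = 1.2781.
N = 35290/1.2781 = 27612.3.

27612 fronds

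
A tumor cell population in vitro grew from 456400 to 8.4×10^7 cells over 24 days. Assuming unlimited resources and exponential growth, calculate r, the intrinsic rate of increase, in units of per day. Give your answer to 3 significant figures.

From N(t) = N₀·e^(rt): e^(r·24) = 8.4×10^7/456400 = 184.05.
r·24 = ln(184.05) = 5.2152, so r = 5.2152/24 = 0.2173.

0.217 per day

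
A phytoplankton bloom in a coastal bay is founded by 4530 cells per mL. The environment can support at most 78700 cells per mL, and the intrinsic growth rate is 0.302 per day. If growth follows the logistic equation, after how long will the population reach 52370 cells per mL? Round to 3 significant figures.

A = (K − N₀)/N₀ = (78700 − 4530)/4530 = 16.373.
Solve 78700/(1 + 16.373·e^(−0.302t)) = 52370: 1 + 16.373·e^(−0.302t) = 1.5028, so e^(−0.302t) = 0.0307071.
−0.302·t = ln(0.0307071) = -3.4833, so t = 3.4833/0.302 = 11.534.

11.5 days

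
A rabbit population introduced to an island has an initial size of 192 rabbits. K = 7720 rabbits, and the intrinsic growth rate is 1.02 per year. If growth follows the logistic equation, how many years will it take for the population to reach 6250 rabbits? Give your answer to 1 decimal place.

A = (K − N₀)/N₀ = (7720 − 192)/192 = 39.208.
Solve 7720/(1 + 39.208·e^(−1.02t)) = 6250: 1 + 39.208·e^(−1.02t) = 1.2352, so e^(−1.02t) = 0.00599872.
−1.02·t = ln(0.00599872) = -5.1162, so t = 5.1162/1.02 = 5.0159.

5.0 years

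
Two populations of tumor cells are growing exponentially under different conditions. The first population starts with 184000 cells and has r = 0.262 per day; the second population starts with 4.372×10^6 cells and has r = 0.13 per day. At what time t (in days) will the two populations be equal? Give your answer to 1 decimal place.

Set 184000·e^(0.262t) = 4.372×10^6·e^(0.13t).
e^((0.262 − 0.13)t) = 4.372×10^6/184000 → e^(0.132·t) = 23.761.
0.132·t = ln(23.761) = 3.168, so t = 3.168/0.132 = 24.

24.0 days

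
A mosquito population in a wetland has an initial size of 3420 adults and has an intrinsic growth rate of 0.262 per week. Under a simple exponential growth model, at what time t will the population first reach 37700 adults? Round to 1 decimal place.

Set N₀·e^(rt) = 37700: e^(0.262·t) = 37700/3420 = 11.023.
0.262·t = ln(11.023) = 2.4, so t = 2.4/0.262 = 9.1604.

9.2 weeks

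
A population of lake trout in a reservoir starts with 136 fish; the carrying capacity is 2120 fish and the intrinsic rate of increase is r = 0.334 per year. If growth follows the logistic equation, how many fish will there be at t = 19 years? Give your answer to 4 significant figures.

2067 fish

A = (K − N₀)/N₀ = (2120 − 136)/136 = 14.588.
N(t) = K/(1 + A·e^(−rt)) = 2120/(1 + 14.588×e^(−0.334×19)).
e^(−6.346) = 0.0017537; denominator = 1 + 14.588×0.0017537 = 1.0256.
N = 2120/1.0256 = 2067.11.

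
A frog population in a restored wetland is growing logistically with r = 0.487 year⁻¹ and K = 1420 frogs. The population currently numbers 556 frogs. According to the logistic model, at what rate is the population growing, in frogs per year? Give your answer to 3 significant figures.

165 frogs per year

dN/dt = rN(1 − N/K) = 0.487 × 556 × (1 − 556/1420).
1 − 556/1420 = 0.60845; dN/dt = 0.487 × 556 × 0.60845 = 164.75.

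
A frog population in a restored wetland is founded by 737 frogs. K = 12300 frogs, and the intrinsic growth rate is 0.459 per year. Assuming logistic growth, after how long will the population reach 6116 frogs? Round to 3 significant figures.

A = (K − N₀)/N₀ = (12300 − 737)/737 = 15.689.
Solve 12300/(1 + 15.689·e^(−0.459t)) = 6116: 1 + 15.689·e^(−0.459t) = 2.0111, so e^(−0.459t) = 0.0644464.
−0.459·t = ln(0.0644464) = -2.7419, so t = 2.7419/0.459 = 5.9737.

5.97 years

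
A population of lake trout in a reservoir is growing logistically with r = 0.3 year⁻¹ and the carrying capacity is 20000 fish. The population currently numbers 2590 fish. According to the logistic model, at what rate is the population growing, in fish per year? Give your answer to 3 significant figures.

676 fish per year

dN/dt = rN(1 − N/K) = 0.3 × 2590 × (1 − 2590/20000).
1 − 2590/20000 = 0.8705; dN/dt = 0.3 × 2590 × 0.8705 = 676.38.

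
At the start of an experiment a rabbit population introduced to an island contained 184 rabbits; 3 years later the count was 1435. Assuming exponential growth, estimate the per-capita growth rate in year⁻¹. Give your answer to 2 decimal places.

From N(t) = N₀·e^(rt): e^(r·3) = 1435/184 = 7.7989.
r·3 = ln(7.7989) = 2.054, so r = 2.054/3 = 0.68466.

0.68 per year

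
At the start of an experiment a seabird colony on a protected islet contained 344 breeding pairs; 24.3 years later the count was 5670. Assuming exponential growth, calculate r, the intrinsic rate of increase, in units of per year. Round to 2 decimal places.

From N(t) = N₀·e^(rt): e^(r·24.3) = 5670/344 = 16.483.
r·24.3 = ln(16.483) = 2.8023, so r = 2.8023/24.3 = 0.11532.

0.12 per year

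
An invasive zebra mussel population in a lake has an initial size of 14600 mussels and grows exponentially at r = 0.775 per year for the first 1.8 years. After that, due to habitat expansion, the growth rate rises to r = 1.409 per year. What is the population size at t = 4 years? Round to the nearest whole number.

1307434 mussels

Phase 1: N(1.8) = 14600·e^(0.775×1.8) = 14600·e^1.395 = 58910.6.
Phase 2 runs for 4 − 1.8 = 2.2 years at r = 1.409.
N(4) = 58910.6·e^(1.409×2.2) = 58910.6·e^3.1 = 1.307434×10^6.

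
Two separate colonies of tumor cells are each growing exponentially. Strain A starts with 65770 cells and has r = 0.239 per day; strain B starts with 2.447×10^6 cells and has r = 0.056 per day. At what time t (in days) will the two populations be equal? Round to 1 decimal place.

19.8 days

Set 65770·e^(0.239t) = 2.447×10^6·e^(0.056t).
e^((0.239 − 0.056)t) = 2.447×10^6/65770 → e^(0.183·t) = 37.205.
0.183·t = ln(37.205) = 3.6165, so t = 3.6165/0.183 = 19.762.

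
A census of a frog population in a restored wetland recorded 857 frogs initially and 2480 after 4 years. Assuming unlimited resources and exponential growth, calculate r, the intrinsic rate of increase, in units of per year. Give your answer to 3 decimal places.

From N(t) = N₀·e^(rt): e^(r·4) = 2480/857 = 2.8938.
r·4 = ln(2.8938) = 1.0626, so r = 1.0626/4 = 0.26564.

0.266 per year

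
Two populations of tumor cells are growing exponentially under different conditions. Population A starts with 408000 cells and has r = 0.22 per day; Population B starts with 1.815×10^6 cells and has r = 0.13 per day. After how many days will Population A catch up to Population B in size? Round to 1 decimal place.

16.6 days

Set 408000·e^(0.22t) = 1.815×10^6·e^(0.13t).
e^((0.22 − 0.13)t) = 1.815×10^6/408000 → e^(0.09·t) = 4.4485.
0.09·t = ln(4.4485) = 1.4926, so t = 1.4926/0.09 = 16.584.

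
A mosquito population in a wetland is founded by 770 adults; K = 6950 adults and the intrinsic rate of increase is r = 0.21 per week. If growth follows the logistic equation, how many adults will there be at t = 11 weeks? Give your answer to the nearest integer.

A = (K − N₀)/N₀ = (6950 − 770)/770 = 8.026.
N(t) = K/(1 + A·e^(−rt)) = 6950/(1 + 8.026×e^(−0.21×11)).
e^(−2.31) = 0.099261; denominator = 1 + 8.026×0.099261 = 1.7967.
N = 6950/1.7967 = 3868.27.

3868 adults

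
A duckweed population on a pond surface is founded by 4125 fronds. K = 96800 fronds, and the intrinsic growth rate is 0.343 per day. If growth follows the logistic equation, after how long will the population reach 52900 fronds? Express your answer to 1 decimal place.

A = (K − N₀)/N₀ = (96800 − 4125)/4125 = 22.467.
Solve 96800/(1 + 22.467·e^(−0.343t)) = 52900: 1 + 22.467·e^(−0.343t) = 1.8299, so e^(−0.343t) = 0.0369377.
−0.343·t = ln(0.0369377) = -3.2985, so t = 3.2985/0.343 = 9.6167.

9.6 days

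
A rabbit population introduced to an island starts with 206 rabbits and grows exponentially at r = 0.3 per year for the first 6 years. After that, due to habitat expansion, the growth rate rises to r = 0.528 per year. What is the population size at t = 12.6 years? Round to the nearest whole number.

40647 rabbits

Phase 1: N(6) = 206·e^(0.3×6) = 206·e^1.8 = 1246.23.
Phase 2 runs for 12.6 − 6 = 6.6 years at r = 0.528.
N(12.6) = 1246.23·e^(0.528×6.6) = 1246.23·e^3.485 = 40646.8.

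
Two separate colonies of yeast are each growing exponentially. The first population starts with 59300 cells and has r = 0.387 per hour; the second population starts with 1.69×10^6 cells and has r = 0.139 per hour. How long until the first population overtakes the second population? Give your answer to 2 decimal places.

13.51 hours

Set 59300·e^(0.387t) = 1.69×10^6·e^(0.139t).
e^((0.387 − 0.139)t) = 1.69×10^6/59300 → e^(0.248·t) = 28.499.
0.248·t = ln(28.499) = 3.3499, so t = 3.3499/0.248 = 13.508.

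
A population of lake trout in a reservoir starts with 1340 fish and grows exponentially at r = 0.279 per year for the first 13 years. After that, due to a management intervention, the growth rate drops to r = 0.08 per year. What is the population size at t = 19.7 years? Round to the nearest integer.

86114 fish

Phase 1: N(13) = 1340·e^(0.279×13) = 1340·e^3.627 = 50383.8.
Phase 2 runs for 19.7 − 13 = 6.7 years at r = 0.08.
N(19.7) = 50383.8·e^(0.08×6.7) = 50383.8·e^0.536 = 86113.8.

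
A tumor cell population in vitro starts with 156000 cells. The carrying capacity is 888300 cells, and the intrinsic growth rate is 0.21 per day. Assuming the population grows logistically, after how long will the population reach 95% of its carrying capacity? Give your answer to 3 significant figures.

21.4 days

A = (K − N₀)/N₀ = (888300 − 156000)/156000 = 4.6942.
Solve 888300/(1 + 4.6942·e^(−0.21t)) = 843885: 1 + 4.6942·e^(−0.21t) = 1.0526, so e^(−0.21t) = 0.011212.
−0.21·t = ln(0.011212) = -4.4908, so t = 4.4908/0.21 = 21.385.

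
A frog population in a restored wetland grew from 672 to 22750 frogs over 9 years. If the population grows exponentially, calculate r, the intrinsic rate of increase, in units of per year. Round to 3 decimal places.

0.391 per year

From N(t) = N₀·e^(rt): e^(r·9) = 22750/672 = 33.854.
r·9 = ln(33.854) = 3.5221, so r = 3.5221/9 = 0.39134.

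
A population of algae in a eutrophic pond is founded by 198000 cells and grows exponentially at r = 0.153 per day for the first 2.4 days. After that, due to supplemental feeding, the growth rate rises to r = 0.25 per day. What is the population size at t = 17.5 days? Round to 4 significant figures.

12460000 cells

Phase 1: N(2.4) = 198000·e^(0.153×2.4) = 198000·e^0.3672 = 285850.
Phase 2 runs for 17.5 − 2.4 = 15.1 days at r = 0.25.
N(17.5) = 285850·e^(0.25×15.1) = 285850·e^3.775 = 1.246235×10^7.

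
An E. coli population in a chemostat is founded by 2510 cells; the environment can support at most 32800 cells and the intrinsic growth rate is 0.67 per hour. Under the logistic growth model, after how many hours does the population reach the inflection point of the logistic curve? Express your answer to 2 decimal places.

Logistic growth is fastest at N = K/2 = 16400.
A = (K − N₀)/N₀ = 12.068. Set K/(1 + A·e^(−rt)) = K/2 → A·e^(−rt) = 1.
e^(−0.67t) = 1/12.068 = 0.0828656, so t = ln(12.068)/0.67 = 2.4905/0.67 = 3.7172.

3.72 hours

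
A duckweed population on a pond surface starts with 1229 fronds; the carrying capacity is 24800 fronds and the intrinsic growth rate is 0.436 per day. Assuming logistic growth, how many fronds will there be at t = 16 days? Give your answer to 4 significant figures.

24360 fronds

A = (K − N₀)/N₀ = (24800 − 1229)/1229 = 19.179.
N(t) = K/(1 + A·e^(−rt)) = 24800/(1 + 19.179×e^(−0.436×16)).
e^(−6.976) = 0.00093403; denominator = 1 + 19.179×0.00093403 = 1.0179.
N = 24800/1.0179 = 24363.6.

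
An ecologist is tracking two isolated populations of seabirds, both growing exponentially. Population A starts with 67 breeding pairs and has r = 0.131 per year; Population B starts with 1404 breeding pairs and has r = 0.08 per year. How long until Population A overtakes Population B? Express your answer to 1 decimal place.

59.7 years

Set 67·e^(0.131t) = 1404·e^(0.08t).
e^((0.131 − 0.08)t) = 1404/67 → e^(0.051·t) = 20.955.
0.051·t = ln(20.955) = 3.0424, so t = 3.0424/0.051 = 59.655.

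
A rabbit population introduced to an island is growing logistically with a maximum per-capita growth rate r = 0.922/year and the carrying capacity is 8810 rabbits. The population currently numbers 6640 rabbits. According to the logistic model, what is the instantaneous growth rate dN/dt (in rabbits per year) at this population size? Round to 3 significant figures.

1510 rabbits per year

dN/dt = rN(1 − N/K) = 0.922 × 6640 × (1 − 6640/8810).
1 − 6640/8810 = 0.24631; dN/dt = 0.922 × 6640 × 0.24631 = 1507.9.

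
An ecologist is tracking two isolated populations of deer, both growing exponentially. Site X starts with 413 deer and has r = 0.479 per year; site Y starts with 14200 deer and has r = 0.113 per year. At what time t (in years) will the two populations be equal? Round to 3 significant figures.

9.67 years

Set 413·e^(0.479t) = 14200·e^(0.113t).
e^((0.479 − 0.113)t) = 14200/413 → e^(0.366·t) = 34.383.
0.366·t = ln(34.383) = 3.5375, so t = 3.5375/0.366 = 9.6654.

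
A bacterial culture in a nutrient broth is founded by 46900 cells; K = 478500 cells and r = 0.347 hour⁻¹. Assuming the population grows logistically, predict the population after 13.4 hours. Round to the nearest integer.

A = (K − N₀)/N₀ = (478500 − 46900)/46900 = 9.2026.
N(t) = K/(1 + A·e^(−rt)) = 478500/(1 + 9.2026×e^(−0.347×13.4)).
e^(−4.65) = 0.0095635; denominator = 1 + 9.2026×0.0095635 = 1.088.
N = 478500/1.088 = 439794.

439794 cells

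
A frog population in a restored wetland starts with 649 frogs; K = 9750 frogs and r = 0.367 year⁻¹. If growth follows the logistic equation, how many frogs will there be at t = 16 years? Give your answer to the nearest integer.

9379 frogs

A = (K − N₀)/N₀ = (9750 − 649)/649 = 14.023.
N(t) = K/(1 + A·e^(−rt)) = 9750/(1 + 14.023×e^(−0.367×16)).
e^(−5.872) = 0.0028172; denominator = 1 + 14.023×0.0028172 = 1.0395.
N = 9750/1.0395 = 9379.45.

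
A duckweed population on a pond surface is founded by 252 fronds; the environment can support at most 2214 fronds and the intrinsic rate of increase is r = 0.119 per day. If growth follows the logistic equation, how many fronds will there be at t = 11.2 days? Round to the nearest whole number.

A = (K − N₀)/N₀ = (2214 − 252)/252 = 7.7857.
N(t) = K/(1 + A·e^(−rt)) = 2214/(1 + 7.7857×e^(−0.119×11.2)).
e^(−1.333) = 0.26374; denominator = 1 + 7.7857×0.26374 = 3.0534.
N = 2214/3.0534 = 725.096.

725 fronds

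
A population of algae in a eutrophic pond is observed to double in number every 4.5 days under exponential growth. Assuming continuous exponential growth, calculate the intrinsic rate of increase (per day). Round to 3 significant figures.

0.154 per day

r = ln(2)/t_d = 0.6931/4.5 = 0.15403.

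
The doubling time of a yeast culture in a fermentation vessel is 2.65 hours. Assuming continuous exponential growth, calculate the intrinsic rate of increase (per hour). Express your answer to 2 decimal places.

0.26 per hour

r = ln(2)/t_d = 0.6931/2.65 = 0.26156.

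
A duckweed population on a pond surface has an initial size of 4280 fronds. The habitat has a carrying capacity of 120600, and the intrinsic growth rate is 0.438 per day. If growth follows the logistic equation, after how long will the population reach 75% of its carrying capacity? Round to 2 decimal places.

A = (K − N₀)/N₀ = (120600 − 4280)/4280 = 27.178.
Solve 120600/(1 + 27.178·e^(−0.438t)) = 90450: 1 + 27.178·e^(−0.438t) = 1.3333, so e^(−0.438t) = 0.012265.
−0.438·t = ln(0.012265) = -4.401, so t = 4.401/0.438 = 10.048.

10.05 days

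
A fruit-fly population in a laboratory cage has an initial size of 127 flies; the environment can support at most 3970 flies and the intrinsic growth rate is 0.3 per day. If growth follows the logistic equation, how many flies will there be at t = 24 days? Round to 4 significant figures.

3882 flies

A = (K − N₀)/N₀ = (3970 − 127)/127 = 30.26.
N(t) = K/(1 + A·e^(−rt)) = 3970/(1 + 30.26×e^(−0.3×24)).
e^(−7.2) = 0.00074659; denominator = 1 + 30.26×0.00074659 = 1.0226.
N = 3970/1.0226 = 3882.29.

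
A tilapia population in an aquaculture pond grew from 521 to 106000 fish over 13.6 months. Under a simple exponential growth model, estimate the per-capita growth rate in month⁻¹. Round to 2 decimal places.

From N(t) = N₀·e^(rt): e^(r·13.6) = 106000/521 = 203.45.
r·13.6 = ln(203.45) = 5.3154, so r = 5.3154/13.6 = 0.39084.

0.39 per month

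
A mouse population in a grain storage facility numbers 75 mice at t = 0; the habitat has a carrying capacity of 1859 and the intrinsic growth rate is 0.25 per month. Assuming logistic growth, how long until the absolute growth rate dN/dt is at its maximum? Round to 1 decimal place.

12.7 months

Logistic growth is fastest at N = K/2 = 929.5.
A = (K − N₀)/N₀ = 23.787. Set K/(1 + A·e^(−rt)) = K/2 → A·e^(−rt) = 1.
e^(−0.25t) = 1/23.787 = 0.0420404, so t = ln(23.787)/0.25 = 3.1691/0.25 = 12.677.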